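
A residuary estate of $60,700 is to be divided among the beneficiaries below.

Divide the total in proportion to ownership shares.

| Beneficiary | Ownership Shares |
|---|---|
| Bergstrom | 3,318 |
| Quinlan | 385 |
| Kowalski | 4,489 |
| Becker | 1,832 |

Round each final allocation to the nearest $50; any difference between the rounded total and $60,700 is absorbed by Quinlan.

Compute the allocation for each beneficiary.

Sum of ownership shares: 10,024.
Proportional shares: Bergstrom 3,318/10,024 × $60,700 = 20,092.04; Quinlan 385/10,024 × $60,700 = 2,331.35; Kowalski 4,489/10,024 × $60,700 = 27,182.99; Becker 1,832/10,024 × $60,700 = 11,093.62.
At nearest $50: Bergstrom $20,100; Quinlan $2,350; Kowalski $27,200; Becker $11,100. Sum = $60,750.
Difference $60,700 − $60,750 = −$50 applied to Quinlan: Quinlan becomes $2,300.

Bergstrom: $20,100 | Quinlan: $2,300 | Kowalski: $27,200 | Becker: $11,100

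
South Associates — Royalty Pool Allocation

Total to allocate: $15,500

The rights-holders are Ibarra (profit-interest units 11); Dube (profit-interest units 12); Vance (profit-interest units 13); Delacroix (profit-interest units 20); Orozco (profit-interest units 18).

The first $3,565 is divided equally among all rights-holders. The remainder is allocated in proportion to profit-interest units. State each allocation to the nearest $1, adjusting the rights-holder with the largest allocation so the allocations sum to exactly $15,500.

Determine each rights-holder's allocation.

Ibarra: $2,487; Dube: $2,648; Vance: $2,810; Delacroix: $3,939; Orozco: $3,616

Equal tier: $3,565 ÷ 5 = $713 apiece.
Remainder $11,935 by profit-interest units (total 74): Ibarra 1,774.12 → $1,774; Dube 1,935.41 → $1,935; Vance 2,096.69 → $2,097; Delacroix 3,225.68 → $3,226; Orozco 2,903.11 → $2,903.
Totals: Ibarra $713 + $1,774 = $2,487; Dube $713 + $1,935 = $2,648; Vance $713 + $2,097 = $2,810; Delacroix $713 + $3,226 = $3,939; Orozco $713 + $2,903 = $3,616.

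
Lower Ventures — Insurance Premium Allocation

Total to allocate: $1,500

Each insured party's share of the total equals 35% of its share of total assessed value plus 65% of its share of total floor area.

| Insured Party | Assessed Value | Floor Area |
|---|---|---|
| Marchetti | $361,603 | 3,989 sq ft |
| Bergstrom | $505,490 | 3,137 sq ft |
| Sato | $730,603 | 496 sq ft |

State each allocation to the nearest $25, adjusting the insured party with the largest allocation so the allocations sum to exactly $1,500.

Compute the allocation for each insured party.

Totals — assessed value 1,597,696, floor area 7,622.
Composite weights (35% assessed value + 65% floor area): Marchetti 0.4194; Bergstrom 0.3783; Sato 0.2023.
Pro-rata amounts: Marchetti 629.09; Bergstrom 567.39; Sato 303.52.
At nearest $25: Marchetti $625; Bergstrom $575; Sato $300. Sum = $1,500.
No rounding difference to absorb.

Marchetti: $625 | Bergstrom: $575 | Sato: $300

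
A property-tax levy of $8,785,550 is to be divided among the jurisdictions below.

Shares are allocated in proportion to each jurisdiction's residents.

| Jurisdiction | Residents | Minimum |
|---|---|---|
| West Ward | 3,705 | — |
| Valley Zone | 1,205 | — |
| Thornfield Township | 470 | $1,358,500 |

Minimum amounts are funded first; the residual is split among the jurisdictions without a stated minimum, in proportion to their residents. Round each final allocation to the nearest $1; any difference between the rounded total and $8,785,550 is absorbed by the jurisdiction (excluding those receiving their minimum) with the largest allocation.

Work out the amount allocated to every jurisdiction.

West Ward: $5,604,322 · Valley Zone: $1,822,728 · Thornfield Township: $1,358,500

Guaranteed amounts: Thornfield Township $1,358,500. Balance $7,427,050.
Balance split over remaining residents 4,910: West Ward 5,604,321.84 → $5,604,322; Valley Zone 1,822,728.16 → $1,822,728.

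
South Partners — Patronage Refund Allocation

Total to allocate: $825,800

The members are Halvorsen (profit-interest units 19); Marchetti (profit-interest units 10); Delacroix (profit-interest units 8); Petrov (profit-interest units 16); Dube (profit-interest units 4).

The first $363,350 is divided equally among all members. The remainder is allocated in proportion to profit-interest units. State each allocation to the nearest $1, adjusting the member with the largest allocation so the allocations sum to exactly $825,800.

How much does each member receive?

First tranche $363,350 split equally: $72,670 each.
Remainder $462,450 by profit-interest units (total 57): Halvorsen 154,150.00 → $154,150; Marchetti 81,131.58 → $81,132; Delacroix 64,905.26 → $64,905; Petrov 129,810.53 → $129,811; Dube 32,452.63 → $32,453.
Rounding difference −$1 on remainder applied to Halvorsen.
Totals: Halvorsen $72,670 + $154,149 = $226,819; Marchetti $72,670 + $81,132 = $153,802; Delacroix $72,670 + $64,905 = $137,575; Petrov $72,670 + $129,811 = $202,481; Dube $72,670 + $32,453 = $105,123.

Halvorsen: $226,819 | Marchetti: $153,802 | Delacroix: $137,575 | Petrov: $202,481 | Dube: $105,123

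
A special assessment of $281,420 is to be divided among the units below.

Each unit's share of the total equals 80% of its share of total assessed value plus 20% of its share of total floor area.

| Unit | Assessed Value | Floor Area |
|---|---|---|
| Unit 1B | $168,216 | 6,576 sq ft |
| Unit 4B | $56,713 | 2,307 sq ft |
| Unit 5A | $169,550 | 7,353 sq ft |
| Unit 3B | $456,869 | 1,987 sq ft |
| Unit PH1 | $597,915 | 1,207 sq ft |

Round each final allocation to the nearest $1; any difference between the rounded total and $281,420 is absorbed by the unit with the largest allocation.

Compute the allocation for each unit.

Totals — assessed value 1,449,263, floor area 19,430.
Combined weights (80% assessed value + 20% floor area): Unit 1B 0.1605; Unit 4B 0.0551; Unit 5A 0.1693; Unit 3B 0.2726; Unit PH1 0.3425.
Proportional shares: Unit 1B 45,180.62; Unit 4B 15,492.91; Unit 5A 47,638.63; Unit 3B 76,728.25; Unit PH1 96,379.59.
At nearest $1: Unit 1B $45,181; Unit 4B $15,493; Unit 5A $47,639; Unit 3B $76,728; Unit PH1 $96,380. Sum = $281,421.
Difference $281,420 − $281,421 = −$1 applied to largest allocation (Unit PH1): Unit PH1 becomes $96,379.

Unit 1B: $45,181; Unit 4B: $15,493; Unit 5A: $47,639; Unit 3B: $76,728; Unit PH1: $96,379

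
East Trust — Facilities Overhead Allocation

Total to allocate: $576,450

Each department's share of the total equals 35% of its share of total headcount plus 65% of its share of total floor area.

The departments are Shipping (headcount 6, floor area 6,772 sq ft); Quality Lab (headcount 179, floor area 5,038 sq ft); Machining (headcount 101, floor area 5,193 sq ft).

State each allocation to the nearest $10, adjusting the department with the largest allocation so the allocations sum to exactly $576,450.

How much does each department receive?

Shipping: $153,470 · Quality Lab: $237,290 · Machining: $185,690

Totals — headcount 286, floor area 17,003.
Combined weights (35% headcount + 65% floor area): Shipping 0.2662; Quality Lab 0.4117; Machining 0.3221.
Proportional shares: Shipping 153,466.20; Quality Lab 237,296.43; Machining 185,687.37.
After rounding ($10): Shipping $153,470; Quality Lab $237,300; Machining $185,690. Sum = $576,460.
Difference $576,450 − $576,460 = −$10 applied to largest allocation (Quality Lab): Quality Lab becomes $237,290.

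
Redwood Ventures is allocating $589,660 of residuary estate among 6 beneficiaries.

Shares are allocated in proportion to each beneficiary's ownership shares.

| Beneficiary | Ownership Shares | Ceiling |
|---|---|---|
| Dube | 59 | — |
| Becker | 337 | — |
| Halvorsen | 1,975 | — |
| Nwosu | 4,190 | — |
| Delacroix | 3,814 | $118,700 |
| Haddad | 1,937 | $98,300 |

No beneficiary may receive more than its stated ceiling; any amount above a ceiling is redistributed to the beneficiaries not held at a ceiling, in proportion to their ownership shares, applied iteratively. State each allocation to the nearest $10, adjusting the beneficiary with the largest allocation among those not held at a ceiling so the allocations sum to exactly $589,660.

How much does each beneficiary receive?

Dube: $3,350 · Becker: $19,140 · Halvorsen: $112,180 · Nwosu: $237,990 · Delacroix: $118,700 · Haddad: $98,300

Sum of ownership shares: 12,312.
Proportional shares (ignoring caps): Dube 2,825.69; Becker 16,139.98; Halvorsen 94,588.90; Nwosu 200,672.14; Delacroix 182,664.33; Haddad 92,768.96.
Held at cap: Delacroix ($118,700); residual $470,960 reallocated over remaining ownership shares 8,498.
Held at cap: Haddad ($98,300); residual $372,660 reallocated over remaining ownership shares 6,561.
Redistributed shares: Dube 3,351.16 → $3,350; Becker 19,141.35 → $19,140; Halvorsen 112,178.56 → $112,180; Nwosu 237,988.93 → $237,990.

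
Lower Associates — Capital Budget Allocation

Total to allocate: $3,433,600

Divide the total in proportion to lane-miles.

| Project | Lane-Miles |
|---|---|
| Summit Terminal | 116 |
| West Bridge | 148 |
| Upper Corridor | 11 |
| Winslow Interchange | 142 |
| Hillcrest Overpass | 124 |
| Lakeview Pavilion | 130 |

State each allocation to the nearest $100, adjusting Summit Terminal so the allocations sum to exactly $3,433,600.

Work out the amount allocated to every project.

Summit Terminal: $593,700 · West Bridge: $757,300 · Upper Corridor: $56,300 · Winslow Interchange: $726,600 · Hillcrest Overpass: $634,500 · Lakeview Pavilion: $665,200

Combined lane-miles = 671.
Raw shares: Summit Terminal 116/671 × $3,433,600 = 593,588.08; West Bridge 148/671 × $3,433,600 = 757,336.51; Upper Corridor 11/671 × $3,433,600 = 56,288.52; Winslow Interchange 142/671 × $3,433,600 = 726,633.68; Hillcrest Overpass 124/671 × $3,433,600 = 634,525.19; Lakeview Pavilion 130/671 × $3,433,600 = 665,228.02.
After rounding ($100): Summit Terminal $593,600; West Bridge $757,300; Upper Corridor $56,300; Winslow Interchange $726,600; Hillcrest Overpass $634,500; Lakeview Pavilion $665,200. Sum = $3,433,500.
Difference $3,433,600 − $3,433,500 = +$100 applied to Summit Terminal: Summit Terminal becomes $593,700.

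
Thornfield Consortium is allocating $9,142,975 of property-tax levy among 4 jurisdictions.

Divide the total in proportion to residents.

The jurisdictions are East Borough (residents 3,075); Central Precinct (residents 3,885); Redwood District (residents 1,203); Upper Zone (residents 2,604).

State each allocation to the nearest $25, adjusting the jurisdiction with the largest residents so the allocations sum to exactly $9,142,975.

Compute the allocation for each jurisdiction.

Residents total: 3,075 + 3,885 + 1,203 + 2,604 = 10,767.
Unrounded shares: East Borough 2,611,186.79; Central Precinct 3,299,011.60; Redwood District 1,021,547.22; Upper Zone 2,211,229.40.
Rounded to nearest $25: East Borough $2,611,175; Central Precinct $3,299,000; Redwood District $1,021,550; Upper Zone $2,211,225. Sum = $9,142,950.
Difference $9,142,975 − $9,142,950 = +$25 applied to largest residents (Central Precinct): Central Precinct becomes $3,299,025.

East Borough: $2,611,175 · Central Precinct: $3,299,025 · Redwood District: $1,021,550 · Upper Zone: $2,211,225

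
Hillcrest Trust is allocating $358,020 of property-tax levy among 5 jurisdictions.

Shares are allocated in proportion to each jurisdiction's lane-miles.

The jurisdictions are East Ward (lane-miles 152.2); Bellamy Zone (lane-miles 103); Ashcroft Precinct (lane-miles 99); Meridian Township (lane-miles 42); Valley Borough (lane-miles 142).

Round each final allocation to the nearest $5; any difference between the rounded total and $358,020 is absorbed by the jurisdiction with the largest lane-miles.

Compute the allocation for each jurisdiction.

Lane-miles total: 538.2.
Proportional shares: East Ward 152.2/538.2 × $358,020 = 101,246.09; Bellamy Zone 103/538.2 × $358,020 = 68,517.39; Ashcroft Precinct 99/538.2 × $358,020 = 65,856.52; Meridian Township 42/538.2 × $358,020 = 27,939.13; Valley Borough 142/538.2 × $358,020 = 94,460.87.
At nearest $5: East Ward $101,245; Bellamy Zone $68,515; Ashcroft Precinct $65,855; Meridian Township $27,940; Valley Borough $94,460. Sum = $358,015.
Difference $358,020 − $358,015 = +$5 applied to largest lane-miles (East Ward): East Ward becomes $101,250.

East Ward: $101,250; Bellamy Zone: $68,515; Ashcroft Precinct: $65,855; Meridian Township: $27,940; Valley Borough: $94,460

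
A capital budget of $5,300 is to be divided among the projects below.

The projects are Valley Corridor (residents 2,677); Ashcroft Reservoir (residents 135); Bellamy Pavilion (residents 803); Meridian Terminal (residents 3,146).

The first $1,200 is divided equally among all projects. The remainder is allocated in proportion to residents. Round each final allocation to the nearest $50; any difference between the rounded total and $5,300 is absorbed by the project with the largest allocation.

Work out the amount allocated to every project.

First tranche $1,200 split equally: $300 each.
Remainder $4,100 by residents (total 6,761): Valley Corridor 1,623.38 → $1,600; Ashcroft Reservoir 81.87 → $100; Bellamy Pavilion 486.95 → $500; Meridian Terminal 1,907.79 → $1,900.
Totals: Valley Corridor $300 + $1,600 = $1,900; Ashcroft Reservoir $300 + $100 = $400; Bellamy Pavilion $300 + $500 = $800; Meridian Terminal $300 + $1,900 = $2,200.

Valley Corridor: $1,900 · Ashcroft Reservoir: $400 · Bellamy Pavilion: $800 · Meridian Terminal: $2,200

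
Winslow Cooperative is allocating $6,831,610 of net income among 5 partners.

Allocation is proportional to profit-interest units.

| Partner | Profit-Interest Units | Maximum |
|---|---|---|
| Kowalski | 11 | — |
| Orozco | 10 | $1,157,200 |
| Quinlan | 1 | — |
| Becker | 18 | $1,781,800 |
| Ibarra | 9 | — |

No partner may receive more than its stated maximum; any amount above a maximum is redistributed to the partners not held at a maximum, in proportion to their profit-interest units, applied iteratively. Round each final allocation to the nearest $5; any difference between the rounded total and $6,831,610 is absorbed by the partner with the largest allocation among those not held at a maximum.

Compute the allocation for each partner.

Profit-interest units total: 49.
Pro-rata shares before constraints: Kowalski 1,533,626.73; Orozco 1,394,206.12; Quinlan 139,420.61; Becker 2,509,571.02; Ibarra 1,254,785.51.
Held at cap: Orozco ($1,157,200), Becker ($1,781,800); residual $3,892,610 reallocated over remaining profit-interest units 21.
Redistributed shares: Kowalski 2,038,986.19 → $2,038,985; Quinlan 185,362.38 → $185,360; Ibarra 1,668,261.43 → $1,668,260.
Rounding difference +$5 applied to Kowalski → $2,038,990.

Kowalski: $2,038,990 · Orozco: $1,157,200 · Quinlan: $185,360 · Becker: $1,781,800 · Ibarra: $1,668,260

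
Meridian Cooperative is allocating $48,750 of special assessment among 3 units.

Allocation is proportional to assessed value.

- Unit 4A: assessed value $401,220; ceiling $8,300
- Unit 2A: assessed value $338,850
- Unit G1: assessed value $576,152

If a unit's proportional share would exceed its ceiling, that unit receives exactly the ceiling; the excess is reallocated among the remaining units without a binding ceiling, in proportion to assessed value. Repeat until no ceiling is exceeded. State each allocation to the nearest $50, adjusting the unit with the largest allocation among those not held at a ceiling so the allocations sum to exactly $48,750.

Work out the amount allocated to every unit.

Unit 4A: $8,300 · Unit 2A: $15,000 · Unit G1: $25,450

Total assessed value = 1,316,222.
Pro-rata shares before constraints: Unit 4A 14,860.32; Unit 2A 12,550.27; Unit G1 21,339.42.
Held at cap: Unit 4A ($8,300); residual $40,450 reallocated over remaining assessed value 915,002.
Remaining shares: Unit 2A 14,979.73 → $15,000; Unit G1 25,470.27 → $25,450.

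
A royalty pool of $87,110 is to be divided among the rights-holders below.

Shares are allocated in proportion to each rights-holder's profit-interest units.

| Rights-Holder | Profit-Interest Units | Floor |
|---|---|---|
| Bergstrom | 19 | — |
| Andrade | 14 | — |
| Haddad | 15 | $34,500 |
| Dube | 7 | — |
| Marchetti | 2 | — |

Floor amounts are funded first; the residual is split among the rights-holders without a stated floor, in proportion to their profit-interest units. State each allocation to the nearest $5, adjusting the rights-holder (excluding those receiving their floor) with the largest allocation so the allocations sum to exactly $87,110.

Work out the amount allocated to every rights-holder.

Guaranteed amounts: Haddad $34,500. Balance $52,610.
Balance split over remaining profit-interest units 42: Bergstrom 23,799.76 → $23,800; Andrade 17,536.67 → $17,535; Dube 8,768.33 → $8,770; Marchetti 2,505.24 → $2,505.

Bergstrom: $23,800 | Andrade: $17,535 | Haddad: $34,500 | Dube: $8,770 | Marchetti: $2,505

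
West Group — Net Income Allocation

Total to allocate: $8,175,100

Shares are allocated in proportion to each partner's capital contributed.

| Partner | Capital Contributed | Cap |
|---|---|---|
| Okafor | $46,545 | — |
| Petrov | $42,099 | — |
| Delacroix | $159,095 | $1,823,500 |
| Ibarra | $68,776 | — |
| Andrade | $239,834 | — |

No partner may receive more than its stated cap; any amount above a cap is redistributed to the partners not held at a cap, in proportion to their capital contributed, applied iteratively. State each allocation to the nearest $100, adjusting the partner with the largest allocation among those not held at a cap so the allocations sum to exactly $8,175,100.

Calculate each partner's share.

Okafor: $744,200 · Petrov: $673,100 · Delacroix: $1,823,500 · Ibarra: $1,099,600 · Andrade: $3,834,700

Combined capital contributed = 556,349.
Unconstrained shares: Okafor 683,941.25; Petrov 618,610.86; Delacroix 2,337,772.76; Ibarra 1,010,607.87; Andrade 3,524,167.26.
Held at cap: Delacroix ($1,823,500); balance $6,351,600 reallocated over remaining capital contributed 397,254.
Remaining shares: Okafor 744,196.97 → $744,200; Petrov 673,110.93 → $673,100; Ibarra 1,099,643.15 → $1,099,600; Andrade 3,834,648.95 → $3,834,600.
Rounding difference +$100 applied to Andrade → $3,834,700.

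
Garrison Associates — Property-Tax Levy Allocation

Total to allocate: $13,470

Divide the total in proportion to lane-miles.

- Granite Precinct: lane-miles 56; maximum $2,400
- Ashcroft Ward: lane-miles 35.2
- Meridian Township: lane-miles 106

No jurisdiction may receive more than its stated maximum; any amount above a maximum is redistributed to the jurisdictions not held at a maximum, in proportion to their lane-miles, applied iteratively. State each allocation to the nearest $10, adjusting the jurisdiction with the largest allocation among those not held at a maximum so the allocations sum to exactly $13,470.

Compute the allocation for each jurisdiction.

Combined lane-miles = 197.2.
Pro-rata shares before constraints: Granite Precinct 3,825.15; Ashcroft Ward 2,404.38; Meridian Township 7,240.47.
Capped: Granite Precinct ($2,400); balance $11,070 reallocated over remaining lane-miles 141.2.
Redistributed shares: Ashcroft Ward 2,759.66 → $2,760; Meridian Township 8,310.34 → $8,310.

Granite Precinct: $2,400 · Ashcroft Ward: $2,760 · Meridian Township: $8,310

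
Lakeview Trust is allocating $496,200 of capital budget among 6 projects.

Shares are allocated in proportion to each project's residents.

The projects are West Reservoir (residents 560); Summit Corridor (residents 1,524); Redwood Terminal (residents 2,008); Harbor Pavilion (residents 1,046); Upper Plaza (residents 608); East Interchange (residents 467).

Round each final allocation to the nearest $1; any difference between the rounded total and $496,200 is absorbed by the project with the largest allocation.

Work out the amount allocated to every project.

West Reservoir: $44,724 · Summit Corridor: $121,714 · Redwood Terminal: $160,368 · Harbor Pavilion: $83,539 · Upper Plaza: $48,558 · East Interchange: $37,297

Total residents = 6,213.
Raw shares: West Reservoir 560/6,213 × $496,200 = 44,724.29; Summit Corridor 1,524/6,213 × $496,200 = 121,713.95; Redwood Terminal 2,008/6,213 × $496,200 = 160,368.52; Harbor Pavilion 1,046/6,213 × $496,200 = 83,538.58; Upper Plaza 608/6,213 × $496,200 = 48,557.80; East Interchange 467/6,213 × $496,200 = 37,296.86.
After rounding ($1): West Reservoir $44,724; Summit Corridor $121,714; Redwood Terminal $160,369; Harbor Pavilion $83,539; Upper Plaza $48,558; East Interchange $37,297. Sum = $496,201.
Difference $496,200 − $496,201 = −$1 applied to largest allocation (Redwood Terminal): Redwood Terminal becomes $160,368.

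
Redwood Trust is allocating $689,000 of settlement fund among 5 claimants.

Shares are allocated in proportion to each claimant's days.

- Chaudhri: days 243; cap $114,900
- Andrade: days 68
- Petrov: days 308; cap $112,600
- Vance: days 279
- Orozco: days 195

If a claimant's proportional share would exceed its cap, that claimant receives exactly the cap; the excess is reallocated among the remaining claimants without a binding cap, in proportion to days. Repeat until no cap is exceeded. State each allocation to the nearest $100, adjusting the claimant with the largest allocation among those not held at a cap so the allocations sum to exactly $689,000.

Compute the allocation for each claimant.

Chaudhri: $114,900 · Andrade: $57,900 · Petrov: $112,600 · Vance: $237,600 · Orozco: $166,000

Total days = 1,093.
Pro-rata shares before constraints: Chaudhri 153,181.15; Andrade 42,865.51; Petrov 194,155.54; Vance 175,874.66; Orozco 122,923.15.
Capped: Chaudhri ($114,900), Petrov ($112,600); balance $461,500 reallocated over remaining days 542.
Shares after redistribution: Andrade 57,900.37 → $57,900; Vance 237,561.81 → $237,600; Orozco 166,037.82 → $166,000.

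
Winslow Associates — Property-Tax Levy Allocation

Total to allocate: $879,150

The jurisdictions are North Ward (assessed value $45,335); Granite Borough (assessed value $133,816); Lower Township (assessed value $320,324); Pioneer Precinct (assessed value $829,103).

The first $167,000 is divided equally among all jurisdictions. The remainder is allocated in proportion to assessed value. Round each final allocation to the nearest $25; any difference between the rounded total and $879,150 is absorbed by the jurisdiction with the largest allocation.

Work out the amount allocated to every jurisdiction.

$167,000 shared equally gives $41,750 per jurisdiction.
Remainder $712,150 by assessed value (total 1,328,578): North Ward 24,300.66 → $24,300; Granite Borough 71,728.62 → $71,725; Lower Township 171,701.43 → $171,700; Pioneer Precinct 444,419.30 → $444,425.
Totals: North Ward $41,750 + $24,300 = $66,050; Granite Borough $41,750 + $71,725 = $113,475; Lower Township $41,750 + $171,700 = $213,450; Pioneer Precinct $41,750 + $444,425 = $486,175.

North Ward: $66,050 · Granite Borough: $113,475 · Lower Township: $213,450 · Pioneer Precinct: $486,175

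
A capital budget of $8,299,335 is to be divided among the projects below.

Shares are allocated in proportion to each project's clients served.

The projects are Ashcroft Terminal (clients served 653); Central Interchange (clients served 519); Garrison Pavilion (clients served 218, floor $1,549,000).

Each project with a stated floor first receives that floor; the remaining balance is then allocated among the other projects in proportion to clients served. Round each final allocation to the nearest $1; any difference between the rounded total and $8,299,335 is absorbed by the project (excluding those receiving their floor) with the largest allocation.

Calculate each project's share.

Ashcroft Terminal: $3,761,065; Central Interchange: $2,989,270; Garrison Pavilion: $1,549,000

Minimums first: Garrison Pavilion $1,549,000. Balance $6,750,335.
Balance split over remaining clients served 1,172: Ashcroft Terminal 3,761,065.49 → $3,761,065; Central Interchange 2,989,269.51 → $2,989,270.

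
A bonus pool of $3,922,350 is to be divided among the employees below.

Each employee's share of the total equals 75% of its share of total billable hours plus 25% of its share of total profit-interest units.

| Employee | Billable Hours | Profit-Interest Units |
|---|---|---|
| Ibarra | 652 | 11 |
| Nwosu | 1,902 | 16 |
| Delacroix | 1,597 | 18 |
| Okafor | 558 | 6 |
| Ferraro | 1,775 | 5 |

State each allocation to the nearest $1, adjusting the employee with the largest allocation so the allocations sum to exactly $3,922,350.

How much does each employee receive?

Totals — billable hours 6,484, profit-interest units 56.
Combined weights (75% billable hours + 25% profit-interest units): Ibarra 0.1245; Nwosu 0.2914; Delacroix 0.2651; Okafor 0.0913; Ferraro 0.2276.
Proportional shares: Ibarra 488,424.96; Nwosu 1,143,096.96; Delacroix 1,039,740.77; Okafor 358,225.11; Ferraro 892,862.21.
At nearest $1: Ibarra $488,425; Nwosu $1,143,097; Delacroix $1,039,741; Okafor $358,225; Ferraro $892,862. Sum = $3,922,350.
No rounding difference to absorb.

Ibarra: $488,425 · Nwosu: $1,143,097 · Delacroix: $1,039,741 · Okafor: $358,225 · Ferraro: $892,862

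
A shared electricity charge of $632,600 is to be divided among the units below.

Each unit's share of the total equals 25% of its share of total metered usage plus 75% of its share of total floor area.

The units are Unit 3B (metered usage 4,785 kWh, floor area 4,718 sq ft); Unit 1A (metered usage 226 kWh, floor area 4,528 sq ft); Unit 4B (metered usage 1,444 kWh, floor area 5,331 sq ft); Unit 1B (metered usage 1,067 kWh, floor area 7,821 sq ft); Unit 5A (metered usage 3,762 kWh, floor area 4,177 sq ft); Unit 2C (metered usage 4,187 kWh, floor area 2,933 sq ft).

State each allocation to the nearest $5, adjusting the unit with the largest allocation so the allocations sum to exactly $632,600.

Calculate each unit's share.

Unit 3B: $124,775 · Unit 1A: $75,115 · Unit 4B: $100,475 · Unit 1B: $136,660 · Unit 5A: $105,615 · Unit 2C: $89,960

Totals — metered usage 15,471, floor area 29,508.
Blended shares (25% metered usage + 75% floor area): Unit 3B 0.1972; Unit 1A 0.1187; Unit 4B 0.1588; Unit 1B 0.2160; Unit 5A 0.1670; Unit 2C 0.1422.
Proportional shares: Unit 3B 124,773.21; Unit 1A 75,114.56; Unit 4B 100,476.57; Unit 1B 136,658.69; Unit 5A 105,617.18; Unit 2C 89,959.79.
After rounding ($5): Unit 3B $124,775; Unit 1A $75,115; Unit 4B $100,475; Unit 1B $136,660; Unit 5A $105,615; Unit 2C $89,960. Sum = $632,600.
No rounding difference to absorb.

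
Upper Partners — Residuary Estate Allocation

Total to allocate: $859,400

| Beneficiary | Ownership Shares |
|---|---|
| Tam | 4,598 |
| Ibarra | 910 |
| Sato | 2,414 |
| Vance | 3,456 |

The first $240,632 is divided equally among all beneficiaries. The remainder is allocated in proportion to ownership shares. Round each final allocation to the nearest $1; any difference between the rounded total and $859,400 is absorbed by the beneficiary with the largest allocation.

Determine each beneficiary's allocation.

Tam: $310,211; Ibarra: $109,646; Sato: $191,438; Vance: $248,105

First tranche $240,632 split equally: $60,158 each.
Remainder $618,768 by ownership shares (total 11,378): Tam 250,052.32 → $250,052; Ibarra 49,488.39 → $49,488; Sato 131,280.19 → $131,280; Vance 187,947.11 → $187,947.
Rounding difference +$1 on remainder applied to Tam.
Totals: Tam $60,158 + $250,053 = $310,211; Ibarra $60,158 + $49,488 = $109,646; Sato $60,158 + $131,280 = $191,438; Vance $60,158 + $187,947 = $248,105.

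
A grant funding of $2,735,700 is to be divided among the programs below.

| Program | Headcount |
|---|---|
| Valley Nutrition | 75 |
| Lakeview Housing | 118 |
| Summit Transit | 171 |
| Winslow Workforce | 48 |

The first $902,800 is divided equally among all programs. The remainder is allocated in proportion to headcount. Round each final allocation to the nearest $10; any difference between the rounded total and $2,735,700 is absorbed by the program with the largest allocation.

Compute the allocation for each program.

$902,800 shared equally gives $225,700 per program.
Remainder $1,832,900 by headcount (total 412): Valley Nutrition 333,658.98 → $333,660; Lakeview Housing 524,956.80 → $524,960; Summit Transit 760,742.48 → $760,740; Winslow Workforce 213,541.75 → $213,540.
Totals: Valley Nutrition $225,700 + $333,660 = $559,360; Lakeview Housing $225,700 + $524,960 = $750,660; Summit Transit $225,700 + $760,740 = $986,440; Winslow Workforce $225,700 + $213,540 = $439,240.

Valley Nutrition: $559,360; Lakeview Housing: $750,660; Summit Transit: $986,440; Winslow Workforce: $439,240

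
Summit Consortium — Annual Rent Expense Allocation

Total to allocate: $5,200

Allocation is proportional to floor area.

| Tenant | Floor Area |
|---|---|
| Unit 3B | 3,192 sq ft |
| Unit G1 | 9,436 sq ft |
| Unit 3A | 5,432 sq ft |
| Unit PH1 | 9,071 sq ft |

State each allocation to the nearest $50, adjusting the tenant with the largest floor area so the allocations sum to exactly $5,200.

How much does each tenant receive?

Floor area total: 3,192 + 9,436 + 5,432 + 9,071 = 27,131.
Raw shares: Unit 3B 611.79; Unit G1 1,808.53; Unit 3A 1,041.11; Unit PH1 1,738.57.
After rounding ($50): Unit 3B $600; Unit G1 $1,800; Unit 3A $1,050; Unit PH1 $1,750. Sum = $5,200.
Sum already equals the total — no adjustment.

Unit 3B: $600 | Unit G1: $1,800 | Unit 3A: $1,050 | Unit PH1: $1,750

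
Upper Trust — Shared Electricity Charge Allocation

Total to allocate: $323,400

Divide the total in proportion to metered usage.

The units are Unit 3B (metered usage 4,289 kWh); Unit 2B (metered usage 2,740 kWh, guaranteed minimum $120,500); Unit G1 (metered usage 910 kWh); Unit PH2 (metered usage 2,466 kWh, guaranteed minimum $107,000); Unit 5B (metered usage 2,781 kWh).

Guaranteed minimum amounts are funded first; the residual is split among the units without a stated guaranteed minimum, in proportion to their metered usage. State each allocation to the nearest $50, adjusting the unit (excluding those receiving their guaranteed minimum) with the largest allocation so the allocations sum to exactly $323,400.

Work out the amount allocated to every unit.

Fund the minimums — Unit 2B $120,500; Unit PH2 $107,000. Residual $95,900.
Residual split over remaining metered usage 7,980: Unit 3B 51,543.25 → $51,550; Unit G1 10,935.96 → $10,950; Unit 5B 33,420.79 → $33,400.

Unit 3B: $51,550 | Unit 2B: $120,500 | Unit G1: $10,950 | Unit PH2: $107,000 | Unit 5B: $33,400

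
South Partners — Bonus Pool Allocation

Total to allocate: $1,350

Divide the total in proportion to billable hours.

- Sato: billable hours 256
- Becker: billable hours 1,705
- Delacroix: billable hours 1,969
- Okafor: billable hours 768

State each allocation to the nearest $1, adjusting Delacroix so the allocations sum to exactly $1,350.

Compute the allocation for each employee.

Sato: $74; Becker: $490; Delacroix: $565; Okafor: $221

Sum of billable hours: 4,698.
Pro-rata amounts: Sato 256/4,698 × $1,350 = 73.56; Becker 1,705/4,698 × $1,350 = 489.94; Delacroix 1,969/4,698 × $1,350 = 565.80; Okafor 768/4,698 × $1,350 = 220.69.
Rounded to nearest $1: Sato $74; Becker $490; Delacroix $566; Okafor $221. Sum = $1,351.
Difference $1,350 − $1,351 = −$1 applied to Delacroix: Delacroix becomes $565.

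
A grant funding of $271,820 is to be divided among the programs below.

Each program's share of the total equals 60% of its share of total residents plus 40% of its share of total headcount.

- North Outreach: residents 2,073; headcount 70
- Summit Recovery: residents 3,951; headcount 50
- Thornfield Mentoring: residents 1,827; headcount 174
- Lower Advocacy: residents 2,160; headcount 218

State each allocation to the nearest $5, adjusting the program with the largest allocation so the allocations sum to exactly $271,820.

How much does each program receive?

Totals — residents 10,011, headcount 512.
Blended shares (60% residents + 40% headcount): North Outreach 0.1789; Summit Recovery 0.2759; Thornfield Mentoring 0.2454; Lower Advocacy 0.2998.
Proportional shares: North Outreach 48,636.98; Summit Recovery 74,984.81; Thornfield Mentoring 66,714.70; Lower Advocacy 81,483.51.
Rounded to nearest $5: North Outreach $48,635; Summit Recovery $74,985; Thornfield Mentoring $66,715; Lower Advocacy $81,485. Sum = $271,820.
No rounding difference to absorb.

North Outreach: $48,635 | Summit Recovery: $74,985 | Thornfield Mentoring: $66,715 | Lower Advocacy: $81,485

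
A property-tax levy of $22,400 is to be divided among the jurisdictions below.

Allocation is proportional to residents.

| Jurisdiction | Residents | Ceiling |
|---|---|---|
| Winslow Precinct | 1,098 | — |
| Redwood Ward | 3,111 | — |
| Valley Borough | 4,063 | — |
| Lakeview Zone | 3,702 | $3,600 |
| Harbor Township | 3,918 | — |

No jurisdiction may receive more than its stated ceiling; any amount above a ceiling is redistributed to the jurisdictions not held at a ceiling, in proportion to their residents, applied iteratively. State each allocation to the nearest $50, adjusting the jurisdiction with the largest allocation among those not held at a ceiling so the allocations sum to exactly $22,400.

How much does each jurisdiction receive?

Combined residents = 15,892.
Unconstrained shares: Winslow Precinct 1,547.65; Redwood Ward 4,385.00; Valley Borough 5,726.86; Lakeview Zone 5,218.02; Harbor Township 5,522.48.
Capped: Lakeview Zone ($3,600); residual $18,800 reallocated over remaining residents 12,190.
Remaining shares: Winslow Precinct 1,693.39 → $1,700; Redwood Ward 4,797.93 → $4,800; Valley Borough 6,266.15 → $6,250; Harbor Township 6,042.53 → $6,050.

Winslow Precinct: $1,700 | Redwood Ward: $4,800 | Valley Borough: $6,250 | Lakeview Zone: $3,600 | Harbor Township: $6,050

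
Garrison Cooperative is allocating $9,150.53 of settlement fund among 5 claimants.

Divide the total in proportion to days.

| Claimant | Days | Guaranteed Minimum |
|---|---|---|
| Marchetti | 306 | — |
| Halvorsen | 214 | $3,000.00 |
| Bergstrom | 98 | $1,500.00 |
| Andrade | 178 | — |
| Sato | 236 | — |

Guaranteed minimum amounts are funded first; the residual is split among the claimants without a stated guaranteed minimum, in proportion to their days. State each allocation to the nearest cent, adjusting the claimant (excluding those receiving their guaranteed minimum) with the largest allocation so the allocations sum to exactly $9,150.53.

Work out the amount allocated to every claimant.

Fund the minimums — Halvorsen $3,000.00; Bergstrom $1,500.00. Remaining pool $4,650.53.
Remaining pool split over remaining days 720: Marchetti 1,976.4752 → $1,976.48; Andrade 1,149.7144 → $1,149.71; Sato 1,524.3404 → $1,524.34.

Marchetti: $1,976.48; Halvorsen: $3,000.00; Bergstrom: $1,500.00; Andrade: $1,149.71; Sato: $1,524.34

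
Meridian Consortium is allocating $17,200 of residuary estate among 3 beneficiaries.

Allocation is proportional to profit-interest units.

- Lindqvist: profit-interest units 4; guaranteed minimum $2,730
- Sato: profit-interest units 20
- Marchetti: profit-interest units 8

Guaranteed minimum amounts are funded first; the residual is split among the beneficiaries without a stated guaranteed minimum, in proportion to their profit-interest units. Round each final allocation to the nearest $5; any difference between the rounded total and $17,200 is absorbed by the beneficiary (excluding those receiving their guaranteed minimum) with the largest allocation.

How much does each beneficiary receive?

Lindqvist: $2,730 · Sato: $10,335 · Marchetti: $4,135

Minimums first: Lindqvist $2,730. Residual $14,470.
Residual split over remaining profit-interest units 28: Sato 10,335.71 → $10,335; Marchetti 4,134.29 → $4,135.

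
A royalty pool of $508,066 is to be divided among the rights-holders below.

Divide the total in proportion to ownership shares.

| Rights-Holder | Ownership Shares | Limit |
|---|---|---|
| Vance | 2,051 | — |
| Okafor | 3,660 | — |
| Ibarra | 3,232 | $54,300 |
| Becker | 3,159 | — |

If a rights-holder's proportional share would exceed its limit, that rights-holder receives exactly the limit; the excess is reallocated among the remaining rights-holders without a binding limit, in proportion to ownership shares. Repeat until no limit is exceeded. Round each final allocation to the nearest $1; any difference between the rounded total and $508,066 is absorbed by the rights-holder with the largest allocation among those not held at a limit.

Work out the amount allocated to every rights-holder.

Vance: $104,924 · Okafor: $187,236 · Ibarra: $54,300 · Becker: $161,606

Combined ownership shares = 12,102.
Proportional shares (ignoring caps): Vance 86,105.05; Okafor 153,654.07; Ibarra 135,685.78; Becker 132,621.10.
Held at cap: Ibarra ($54,300); balance $453,766 reallocated over remaining ownership shares 8,870.
Shares after redistribution: Vance 104,923.80 → $104,924; Okafor 187,236.03 → $187,236; Becker 161,606.18 → $161,606.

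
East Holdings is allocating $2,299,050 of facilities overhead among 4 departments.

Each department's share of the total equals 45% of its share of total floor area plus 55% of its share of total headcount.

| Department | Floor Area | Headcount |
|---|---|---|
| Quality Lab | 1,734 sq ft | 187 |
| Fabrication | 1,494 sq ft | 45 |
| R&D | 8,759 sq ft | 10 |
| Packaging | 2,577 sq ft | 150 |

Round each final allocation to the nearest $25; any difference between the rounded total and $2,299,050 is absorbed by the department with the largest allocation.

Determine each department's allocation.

Quality Lab: $726,375 | Fabrication: $251,275 | R&D: $654,475 | Packaging: $666,925

Totals — floor area 14,564, headcount 392.
Composite weights (45% floor area + 55% headcount): Quality Lab 0.3159; Fabrication 0.1093; R&D 0.2847; Packaging 0.2901.
Pro-rata amounts: Quality Lab 726,384.30; Fabrication 251,285.07; R&D 654,463.93; Packaging 666,916.70.
Rounded to nearest $25: Quality Lab $726,375; Fabrication $251,275; R&D $654,475; Packaging $666,925. Sum = $2,299,050.
Rounded total matches; no reconciliation needed.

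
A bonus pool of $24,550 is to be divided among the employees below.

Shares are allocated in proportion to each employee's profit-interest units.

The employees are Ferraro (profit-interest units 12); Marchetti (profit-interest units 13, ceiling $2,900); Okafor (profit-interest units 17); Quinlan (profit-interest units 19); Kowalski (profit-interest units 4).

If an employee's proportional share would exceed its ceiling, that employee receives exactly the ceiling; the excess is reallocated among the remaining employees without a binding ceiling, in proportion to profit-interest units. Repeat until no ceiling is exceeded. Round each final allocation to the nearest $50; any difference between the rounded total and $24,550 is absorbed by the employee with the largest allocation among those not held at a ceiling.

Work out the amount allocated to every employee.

Total profit-interest units = 65.
Proportional shares (ignoring caps): Ferraro 4,532.31; Marchetti 4,910.00; Okafor 6,420.77; Quinlan 7,176.15; Kowalski 1,510.77.
Held at cap: Marchetti ($2,900); balance $21,650 reallocated over remaining profit-interest units 52.
Redistributed shares: Ferraro 4,996.15 → $5,000; Okafor 7,077.88 → $7,100; Quinlan 7,910.58 → $7,900; Kowalski 1,665.38 → $1,650.

Ferraro: $5,000 · Marchetti: $2,900 · Okafor: $7,100 · Quinlan: $7,900 · Kowalski: $1,650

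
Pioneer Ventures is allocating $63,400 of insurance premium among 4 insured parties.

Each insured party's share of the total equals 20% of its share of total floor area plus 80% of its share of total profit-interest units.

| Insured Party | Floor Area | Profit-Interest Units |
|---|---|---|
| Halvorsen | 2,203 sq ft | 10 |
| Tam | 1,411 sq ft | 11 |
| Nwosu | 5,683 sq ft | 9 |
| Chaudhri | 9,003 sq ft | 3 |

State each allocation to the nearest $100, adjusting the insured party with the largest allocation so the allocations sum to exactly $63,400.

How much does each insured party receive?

Halvorsen: $16,900 | Tam: $17,900 | Nwosu: $17,800 | Chaudhri: $10,800

Totals — floor area 18,300, profit-interest units 33.
Composite weights (20% floor area + 80% profit-interest units): Halvorsen 0.2665; Tam 0.2821; Nwosu 0.2803; Chaudhri 0.1711.
Proportional shares: Halvorsen 16,896.15; Tam 17,884.34; Nwosu 17,770.46; Chaudhri 10,849.05.
At nearest $100: Halvorsen $16,900; Tam $17,900; Nwosu $17,800; Chaudhri $10,800. Sum = $63,400.
Rounded total matches; no reconciliation needed.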